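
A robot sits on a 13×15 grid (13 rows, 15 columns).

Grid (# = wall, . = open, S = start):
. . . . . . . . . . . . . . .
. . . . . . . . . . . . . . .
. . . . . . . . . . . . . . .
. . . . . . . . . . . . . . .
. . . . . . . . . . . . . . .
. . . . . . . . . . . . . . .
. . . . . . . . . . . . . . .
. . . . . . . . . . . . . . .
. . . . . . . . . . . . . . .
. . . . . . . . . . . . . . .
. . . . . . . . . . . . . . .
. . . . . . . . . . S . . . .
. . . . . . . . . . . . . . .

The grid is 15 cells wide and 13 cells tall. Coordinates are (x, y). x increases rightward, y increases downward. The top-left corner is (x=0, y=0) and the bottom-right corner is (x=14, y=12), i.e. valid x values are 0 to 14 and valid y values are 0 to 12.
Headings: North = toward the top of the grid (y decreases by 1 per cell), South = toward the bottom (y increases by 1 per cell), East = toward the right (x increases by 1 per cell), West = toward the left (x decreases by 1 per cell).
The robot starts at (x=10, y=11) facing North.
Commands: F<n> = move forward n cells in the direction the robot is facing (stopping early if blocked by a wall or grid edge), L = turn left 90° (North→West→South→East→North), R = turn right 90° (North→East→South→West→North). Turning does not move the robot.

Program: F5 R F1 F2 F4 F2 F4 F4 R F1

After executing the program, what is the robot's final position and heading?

Start: (x=10, y=11), facing North
  F5: move forward 5, now at (x=10, y=6)
  R: turn right, now facing East
  F1: move forward 1, now at (x=11, y=6)
  F2: move forward 2, now at (x=13, y=6)
  F4: move forward 1/4 (blocked), now at (x=14, y=6)
  F2: move forward 0/2 (blocked), now at (x=14, y=6)
  F4: move forward 0/4 (blocked), now at (x=14, y=6)
  F4: move forward 0/4 (blocked), now at (x=14, y=6)
  R: turn right, now facing South
  F1: move forward 1, now at (x=14, y=7)
Final: (x=14, y=7), facing South

Answer: Final position: (x=14, y=7), facing South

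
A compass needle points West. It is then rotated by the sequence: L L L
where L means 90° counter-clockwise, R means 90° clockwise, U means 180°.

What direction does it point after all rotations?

Answer: Final heading: North

Derivation:
Start: West
  L (left (90° counter-clockwise)) -> South
  L (left (90° counter-clockwise)) -> East
  L (left (90° counter-clockwise)) -> North
Final: North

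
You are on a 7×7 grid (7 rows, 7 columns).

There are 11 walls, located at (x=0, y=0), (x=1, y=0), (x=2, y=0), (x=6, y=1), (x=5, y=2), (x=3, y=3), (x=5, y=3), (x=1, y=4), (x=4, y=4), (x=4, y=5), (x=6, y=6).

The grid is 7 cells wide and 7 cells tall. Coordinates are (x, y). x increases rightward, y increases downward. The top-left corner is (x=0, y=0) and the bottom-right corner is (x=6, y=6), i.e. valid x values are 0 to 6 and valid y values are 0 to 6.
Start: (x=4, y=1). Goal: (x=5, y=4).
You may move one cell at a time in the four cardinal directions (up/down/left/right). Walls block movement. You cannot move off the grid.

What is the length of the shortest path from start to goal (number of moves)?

BFS from (x=4, y=1) until reaching (x=5, y=4):
  Distance 0: (x=4, y=1)
  Distance 1: (x=4, y=0), (x=3, y=1), (x=5, y=1), (x=4, y=2)
  Distance 2: (x=3, y=0), (x=5, y=0), (x=2, y=1), (x=3, y=2), (x=4, y=3)
  Distance 3: (x=6, y=0), (x=1, y=1), (x=2, y=2)
  Distance 4: (x=0, y=1), (x=1, y=2), (x=2, y=3)
  Distance 5: (x=0, y=2), (x=1, y=3), (x=2, y=4)
  Distance 6: (x=0, y=3), (x=3, y=4), (x=2, y=5)
  Distance 7: (x=0, y=4), (x=1, y=5), (x=3, y=5), (x=2, y=6)
  Distance 8: (x=0, y=5), (x=1, y=6), (x=3, y=6)
  Distance 9: (x=0, y=6), (x=4, y=6)
  Distance 10: (x=5, y=6)
  Distance 11: (x=5, y=5)
  Distance 12: (x=5, y=4), (x=6, y=5)  <- goal reached here
One shortest path (12 moves): (x=4, y=1) -> (x=3, y=1) -> (x=2, y=1) -> (x=2, y=2) -> (x=2, y=3) -> (x=2, y=4) -> (x=3, y=4) -> (x=3, y=5) -> (x=3, y=6) -> (x=4, y=6) -> (x=5, y=6) -> (x=5, y=5) -> (x=5, y=4)

Answer: Shortest path length: 12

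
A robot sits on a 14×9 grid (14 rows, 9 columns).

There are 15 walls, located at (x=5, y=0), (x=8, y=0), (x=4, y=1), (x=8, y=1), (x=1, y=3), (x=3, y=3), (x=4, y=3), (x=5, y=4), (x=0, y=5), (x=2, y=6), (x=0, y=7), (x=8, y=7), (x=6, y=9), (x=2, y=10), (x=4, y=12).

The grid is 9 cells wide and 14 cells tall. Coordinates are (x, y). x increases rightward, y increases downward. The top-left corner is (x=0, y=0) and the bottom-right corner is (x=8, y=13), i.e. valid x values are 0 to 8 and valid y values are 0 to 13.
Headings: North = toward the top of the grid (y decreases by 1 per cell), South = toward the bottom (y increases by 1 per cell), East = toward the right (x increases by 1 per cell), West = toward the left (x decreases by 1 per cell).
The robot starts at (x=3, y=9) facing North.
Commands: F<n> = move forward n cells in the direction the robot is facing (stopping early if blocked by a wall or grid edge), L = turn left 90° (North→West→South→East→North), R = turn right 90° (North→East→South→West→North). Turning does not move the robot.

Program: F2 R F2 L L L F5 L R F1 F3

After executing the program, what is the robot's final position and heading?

Answer: Final position: (x=5, y=13), facing South

Derivation:
Start: (x=3, y=9), facing North
  F2: move forward 2, now at (x=3, y=7)
  R: turn right, now facing East
  F2: move forward 2, now at (x=5, y=7)
  L: turn left, now facing North
  L: turn left, now facing West
  L: turn left, now facing South
  F5: move forward 5, now at (x=5, y=12)
  L: turn left, now facing East
  R: turn right, now facing South
  F1: move forward 1, now at (x=5, y=13)
  F3: move forward 0/3 (blocked), now at (x=5, y=13)
Final: (x=5, y=13), facing South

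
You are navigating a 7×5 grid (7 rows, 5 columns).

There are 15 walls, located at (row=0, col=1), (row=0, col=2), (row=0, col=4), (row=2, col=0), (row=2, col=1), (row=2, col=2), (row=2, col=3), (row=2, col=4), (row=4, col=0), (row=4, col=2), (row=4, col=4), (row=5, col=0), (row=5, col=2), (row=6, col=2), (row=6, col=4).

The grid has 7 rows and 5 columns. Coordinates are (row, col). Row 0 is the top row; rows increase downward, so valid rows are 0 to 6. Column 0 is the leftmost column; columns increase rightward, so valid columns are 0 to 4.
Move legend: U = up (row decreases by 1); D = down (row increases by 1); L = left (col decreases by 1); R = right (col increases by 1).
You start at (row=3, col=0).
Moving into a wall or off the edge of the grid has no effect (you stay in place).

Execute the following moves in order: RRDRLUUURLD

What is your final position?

Start: (row=3, col=0)
  R (right): (row=3, col=0) -> (row=3, col=1)
  R (right): (row=3, col=1) -> (row=3, col=2)
  D (down): blocked, stay at (row=3, col=2)
  R (right): (row=3, col=2) -> (row=3, col=3)
  L (left): (row=3, col=3) -> (row=3, col=2)
  [×3]U (up): blocked, stay at (row=3, col=2)
  R (right): (row=3, col=2) -> (row=3, col=3)
  L (left): (row=3, col=3) -> (row=3, col=2)
  D (down): blocked, stay at (row=3, col=2)
Final: (row=3, col=2)

Answer: Final position: (row=3, col=2)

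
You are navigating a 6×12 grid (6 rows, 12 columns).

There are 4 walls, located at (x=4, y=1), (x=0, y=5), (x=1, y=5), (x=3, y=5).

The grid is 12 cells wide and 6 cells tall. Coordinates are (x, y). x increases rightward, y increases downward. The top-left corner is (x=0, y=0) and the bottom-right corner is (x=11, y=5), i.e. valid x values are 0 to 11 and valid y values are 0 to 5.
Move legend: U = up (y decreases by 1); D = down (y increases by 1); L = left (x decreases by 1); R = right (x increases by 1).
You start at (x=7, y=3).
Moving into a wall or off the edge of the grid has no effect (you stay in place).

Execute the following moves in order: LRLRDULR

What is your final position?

Start: (x=7, y=3)
  L (left): (x=7, y=3) -> (x=6, y=3)
  R (right): (x=6, y=3) -> (x=7, y=3)
  L (left): (x=7, y=3) -> (x=6, y=3)
  R (right): (x=6, y=3) -> (x=7, y=3)
  D (down): (x=7, y=3) -> (x=7, y=4)
  U (up): (x=7, y=4) -> (x=7, y=3)
  L (left): (x=7, y=3) -> (x=6, y=3)
  R (right): (x=6, y=3) -> (x=7, y=3)
Final: (x=7, y=3)

Answer: Final position: (x=7, y=3)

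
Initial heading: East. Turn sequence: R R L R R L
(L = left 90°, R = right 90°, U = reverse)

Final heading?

Answer: Final heading: West

Derivation:
Start: East
  R (right (90° clockwise)) -> South
  R (right (90° clockwise)) -> West
  L (left (90° counter-clockwise)) -> South
  R (right (90° clockwise)) -> West
  R (right (90° clockwise)) -> North
  L (left (90° counter-clockwise)) -> West
Final: West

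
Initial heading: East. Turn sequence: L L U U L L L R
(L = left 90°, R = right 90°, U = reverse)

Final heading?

Answer: Final heading: East

Derivation:
Start: East
  L (left (90° counter-clockwise)) -> North
  L (left (90° counter-clockwise)) -> West
  U (U-turn (180°)) -> East
  U (U-turn (180°)) -> West
  L (left (90° counter-clockwise)) -> South
  L (left (90° counter-clockwise)) -> East
  L (left (90° counter-clockwise)) -> North
  R (right (90° clockwise)) -> East
Final: East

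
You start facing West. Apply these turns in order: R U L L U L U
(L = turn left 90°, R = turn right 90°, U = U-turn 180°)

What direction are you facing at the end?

Answer: Final heading: West

Derivation:
Start: West
  R (right (90° clockwise)) -> North
  U (U-turn (180°)) -> South
  L (left (90° counter-clockwise)) -> East
  L (left (90° counter-clockwise)) -> North
  U (U-turn (180°)) -> South
  L (left (90° counter-clockwise)) -> East
  U (U-turn (180°)) -> West
Final: West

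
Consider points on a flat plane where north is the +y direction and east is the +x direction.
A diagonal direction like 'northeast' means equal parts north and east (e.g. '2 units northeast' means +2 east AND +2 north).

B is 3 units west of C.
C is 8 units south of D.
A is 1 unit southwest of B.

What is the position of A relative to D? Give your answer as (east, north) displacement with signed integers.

Answer: A is at (east=-4, north=-9) relative to D.

Derivation:
Place D at the origin (east=0, north=0).
  C is 8 units south of D: delta (east=+0, north=-8); C at (east=0, north=-8).
  B is 3 units west of C: delta (east=-3, north=+0); B at (east=-3, north=-8).
  A is 1 unit southwest of B: delta (east=-1, north=-1); A at (east=-4, north=-9).
Therefore A relative to D: (east=-4, north=-9).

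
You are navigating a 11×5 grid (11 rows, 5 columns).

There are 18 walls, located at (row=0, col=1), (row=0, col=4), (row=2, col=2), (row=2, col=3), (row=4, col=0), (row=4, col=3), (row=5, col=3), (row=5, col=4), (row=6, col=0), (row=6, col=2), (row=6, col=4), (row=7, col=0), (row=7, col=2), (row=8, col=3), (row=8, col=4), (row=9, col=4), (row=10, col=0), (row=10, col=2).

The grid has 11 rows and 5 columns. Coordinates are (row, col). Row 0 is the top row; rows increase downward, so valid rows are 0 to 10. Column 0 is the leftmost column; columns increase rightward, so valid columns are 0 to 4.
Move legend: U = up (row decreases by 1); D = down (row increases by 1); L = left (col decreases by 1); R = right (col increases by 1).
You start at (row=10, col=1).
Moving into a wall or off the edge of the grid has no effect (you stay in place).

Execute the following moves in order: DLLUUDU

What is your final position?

Start: (row=10, col=1)
  D (down): blocked, stay at (row=10, col=1)
  L (left): blocked, stay at (row=10, col=1)
  L (left): blocked, stay at (row=10, col=1)
  U (up): (row=10, col=1) -> (row=9, col=1)
  U (up): (row=9, col=1) -> (row=8, col=1)
  D (down): (row=8, col=1) -> (row=9, col=1)
  U (up): (row=9, col=1) -> (row=8, col=1)
Final: (row=8, col=1)

Answer: Final position: (row=8, col=1)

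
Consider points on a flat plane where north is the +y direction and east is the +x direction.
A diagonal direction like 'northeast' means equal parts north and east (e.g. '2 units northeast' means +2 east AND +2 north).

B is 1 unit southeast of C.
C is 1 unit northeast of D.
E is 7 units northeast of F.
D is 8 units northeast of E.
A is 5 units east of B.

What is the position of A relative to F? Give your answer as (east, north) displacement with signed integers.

Place F at the origin (east=0, north=0).
  E is 7 units northeast of F: delta (east=+7, north=+7); E at (east=7, north=7).
  D is 8 units northeast of E: delta (east=+8, north=+8); D at (east=15, north=15).
  C is 1 unit northeast of D: delta (east=+1, north=+1); C at (east=16, north=16).
  B is 1 unit southeast of C: delta (east=+1, north=-1); B at (east=17, north=15).
  A is 5 units east of B: delta (east=+5, north=+0); A at (east=22, north=15).
Therefore A relative to F: (east=22, north=15).

Answer: A is at (east=22, north=15) relative to F.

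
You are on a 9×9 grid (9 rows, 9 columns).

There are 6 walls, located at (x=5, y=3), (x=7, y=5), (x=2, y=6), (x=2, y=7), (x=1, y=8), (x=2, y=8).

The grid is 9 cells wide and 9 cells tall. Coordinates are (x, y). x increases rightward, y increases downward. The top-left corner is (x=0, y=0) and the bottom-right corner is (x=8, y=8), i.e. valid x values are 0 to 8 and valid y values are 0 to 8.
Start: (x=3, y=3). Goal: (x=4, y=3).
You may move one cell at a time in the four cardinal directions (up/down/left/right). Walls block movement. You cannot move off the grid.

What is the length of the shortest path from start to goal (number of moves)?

Answer: Shortest path length: 1

Derivation:
BFS from (x=3, y=3) until reaching (x=4, y=3):
  Distance 0: (x=3, y=3)
  Distance 1: (x=3, y=2), (x=2, y=3), (x=4, y=3), (x=3, y=4)  <- goal reached here
One shortest path (1 moves): (x=3, y=3) -> (x=4, y=3)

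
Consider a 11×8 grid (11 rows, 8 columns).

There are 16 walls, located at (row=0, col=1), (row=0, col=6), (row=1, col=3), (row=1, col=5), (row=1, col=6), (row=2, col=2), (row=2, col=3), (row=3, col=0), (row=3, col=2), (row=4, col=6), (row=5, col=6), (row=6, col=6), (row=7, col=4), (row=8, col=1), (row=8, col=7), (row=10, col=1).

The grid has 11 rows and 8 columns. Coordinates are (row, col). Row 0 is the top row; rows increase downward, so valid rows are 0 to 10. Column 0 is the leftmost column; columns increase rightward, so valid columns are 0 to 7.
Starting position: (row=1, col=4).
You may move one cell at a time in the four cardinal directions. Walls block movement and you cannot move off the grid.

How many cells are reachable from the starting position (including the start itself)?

BFS flood-fill from (row=1, col=4):
  Distance 0: (row=1, col=4)
  Distance 1: (row=0, col=4), (row=2, col=4)
  Distance 2: (row=0, col=3), (row=0, col=5), (row=2, col=5), (row=3, col=4)
  Distance 3: (row=0, col=2), (row=2, col=6), (row=3, col=3), (row=3, col=5), (row=4, col=4)
  Distance 4: (row=1, col=2), (row=2, col=7), (row=3, col=6), (row=4, col=3), (row=4, col=5), (row=5, col=4)
  Distance 5: (row=1, col=1), (row=1, col=7), (row=3, col=7), (row=4, col=2), (row=5, col=3), (row=5, col=5), (row=6, col=4)
  Distance 6: (row=0, col=7), (row=1, col=0), (row=2, col=1), (row=4, col=1), (row=4, col=7), (row=5, col=2), (row=6, col=3), (row=6, col=5)
  Distance 7: (row=0, col=0), (row=2, col=0), (row=3, col=1), (row=4, col=0), (row=5, col=1), (row=5, col=7), (row=6, col=2), (row=7, col=3), (row=7, col=5)
  Distance 8: (row=5, col=0), (row=6, col=1), (row=6, col=7), (row=7, col=2), (row=7, col=6), (row=8, col=3), (row=8, col=5)
  Distance 9: (row=6, col=0), (row=7, col=1), (row=7, col=7), (row=8, col=2), (row=8, col=4), (row=8, col=6), (row=9, col=3), (row=9, col=5)
  Distance 10: (row=7, col=0), (row=9, col=2), (row=9, col=4), (row=9, col=6), (row=10, col=3), (row=10, col=5)
  Distance 11: (row=8, col=0), (row=9, col=1), (row=9, col=7), (row=10, col=2), (row=10, col=4), (row=10, col=6)
  Distance 12: (row=9, col=0), (row=10, col=7)
  Distance 13: (row=10, col=0)
Total reachable: 72 (grid has 72 open cells total)

Answer: Reachable cells: 72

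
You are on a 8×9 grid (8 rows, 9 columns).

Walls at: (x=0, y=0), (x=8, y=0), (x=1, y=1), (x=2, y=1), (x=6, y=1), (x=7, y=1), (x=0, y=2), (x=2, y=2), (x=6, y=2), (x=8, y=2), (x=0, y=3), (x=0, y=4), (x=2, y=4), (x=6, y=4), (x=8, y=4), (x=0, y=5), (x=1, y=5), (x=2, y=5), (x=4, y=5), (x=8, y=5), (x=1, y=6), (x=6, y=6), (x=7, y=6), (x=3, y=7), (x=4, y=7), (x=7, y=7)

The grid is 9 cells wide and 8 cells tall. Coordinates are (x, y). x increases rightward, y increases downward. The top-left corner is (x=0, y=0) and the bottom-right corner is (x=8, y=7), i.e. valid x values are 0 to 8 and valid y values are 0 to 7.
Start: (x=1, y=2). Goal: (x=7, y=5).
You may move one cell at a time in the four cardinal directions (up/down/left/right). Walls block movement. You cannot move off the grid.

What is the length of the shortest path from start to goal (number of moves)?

Answer: Shortest path length: 9

Derivation:
BFS from (x=1, y=2) until reaching (x=7, y=5):
  Distance 0: (x=1, y=2)
  Distance 1: (x=1, y=3)
  Distance 2: (x=2, y=3), (x=1, y=4)
  Distance 3: (x=3, y=3)
  Distance 4: (x=3, y=2), (x=4, y=3), (x=3, y=4)
  Distance 5: (x=3, y=1), (x=4, y=2), (x=5, y=3), (x=4, y=4), (x=3, y=5)
  Distance 6: (x=3, y=0), (x=4, y=1), (x=5, y=2), (x=6, y=3), (x=5, y=4), (x=3, y=6)
  Distance 7: (x=2, y=0), (x=4, y=0), (x=5, y=1), (x=7, y=3), (x=5, y=5), (x=2, y=6), (x=4, y=6)
  Distance 8: (x=1, y=0), (x=5, y=0), (x=7, y=2), (x=8, y=3), (x=7, y=4), (x=6, y=5), (x=5, y=6), (x=2, y=7)
  Distance 9: (x=6, y=0), (x=7, y=5), (x=1, y=7), (x=5, y=7)  <- goal reached here
One shortest path (9 moves): (x=1, y=2) -> (x=1, y=3) -> (x=2, y=3) -> (x=3, y=3) -> (x=4, y=3) -> (x=5, y=3) -> (x=6, y=3) -> (x=7, y=3) -> (x=7, y=4) -> (x=7, y=5)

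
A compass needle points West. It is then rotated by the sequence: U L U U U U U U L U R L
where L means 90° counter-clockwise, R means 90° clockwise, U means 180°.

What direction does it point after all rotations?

Start: West
  U (U-turn (180°)) -> East
  L (left (90° counter-clockwise)) -> North
  U (U-turn (180°)) -> South
  U (U-turn (180°)) -> North
  U (U-turn (180°)) -> South
  U (U-turn (180°)) -> North
  U (U-turn (180°)) -> South
  U (U-turn (180°)) -> North
  L (left (90° counter-clockwise)) -> West
  U (U-turn (180°)) -> East
  R (right (90° clockwise)) -> South
  L (left (90° counter-clockwise)) -> East
Final: East

Answer: Final heading: East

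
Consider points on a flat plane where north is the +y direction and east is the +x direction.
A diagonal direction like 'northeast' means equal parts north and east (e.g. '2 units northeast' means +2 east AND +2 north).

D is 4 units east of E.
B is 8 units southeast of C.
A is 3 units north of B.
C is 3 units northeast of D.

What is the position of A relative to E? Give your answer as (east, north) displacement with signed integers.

Place E at the origin (east=0, north=0).
  D is 4 units east of E: delta (east=+4, north=+0); D at (east=4, north=0).
  C is 3 units northeast of D: delta (east=+3, north=+3); C at (east=7, north=3).
  B is 8 units southeast of C: delta (east=+8, north=-8); B at (east=15, north=-5).
  A is 3 units north of B: delta (east=+0, north=+3); A at (east=15, north=-2).
Therefore A relative to E: (east=15, north=-2).

Answer: A is at (east=15, north=-2) relative to E.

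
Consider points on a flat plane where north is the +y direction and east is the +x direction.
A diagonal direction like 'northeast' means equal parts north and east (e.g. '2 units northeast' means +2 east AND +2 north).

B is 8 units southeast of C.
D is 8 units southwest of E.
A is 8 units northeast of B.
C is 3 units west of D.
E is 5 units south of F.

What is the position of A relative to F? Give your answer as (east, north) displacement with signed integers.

Place F at the origin (east=0, north=0).
  E is 5 units south of F: delta (east=+0, north=-5); E at (east=0, north=-5).
  D is 8 units southwest of E: delta (east=-8, north=-8); D at (east=-8, north=-13).
  C is 3 units west of D: delta (east=-3, north=+0); C at (east=-11, north=-13).
  B is 8 units southeast of C: delta (east=+8, north=-8); B at (east=-3, north=-21).
  A is 8 units northeast of B: delta (east=+8, north=+8); A at (east=5, north=-13).
Therefore A relative to F: (east=5, north=-13).

Answer: A is at (east=5, north=-13) relative to F.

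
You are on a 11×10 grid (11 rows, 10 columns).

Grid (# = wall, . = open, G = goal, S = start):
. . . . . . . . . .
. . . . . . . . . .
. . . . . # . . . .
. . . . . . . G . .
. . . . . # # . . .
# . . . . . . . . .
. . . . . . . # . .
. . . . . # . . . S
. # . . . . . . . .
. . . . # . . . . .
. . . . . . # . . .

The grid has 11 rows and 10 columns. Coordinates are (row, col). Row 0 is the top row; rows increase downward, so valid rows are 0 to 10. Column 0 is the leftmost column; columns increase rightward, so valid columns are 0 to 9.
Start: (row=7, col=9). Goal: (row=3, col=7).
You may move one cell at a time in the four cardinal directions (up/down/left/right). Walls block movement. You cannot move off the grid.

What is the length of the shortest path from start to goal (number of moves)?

BFS from (row=7, col=9) until reaching (row=3, col=7):
  Distance 0: (row=7, col=9)
  Distance 1: (row=6, col=9), (row=7, col=8), (row=8, col=9)
  Distance 2: (row=5, col=9), (row=6, col=8), (row=7, col=7), (row=8, col=8), (row=9, col=9)
  Distance 3: (row=4, col=9), (row=5, col=8), (row=7, col=6), (row=8, col=7), (row=9, col=8), (row=10, col=9)
  Distance 4: (row=3, col=9), (row=4, col=8), (row=5, col=7), (row=6, col=6), (row=8, col=6), (row=9, col=7), (row=10, col=8)
  Distance 5: (row=2, col=9), (row=3, col=8), (row=4, col=7), (row=5, col=6), (row=6, col=5), (row=8, col=5), (row=9, col=6), (row=10, col=7)
  Distance 6: (row=1, col=9), (row=2, col=8), (row=3, col=7), (row=5, col=5), (row=6, col=4), (row=8, col=4), (row=9, col=5)  <- goal reached here
One shortest path (6 moves): (row=7, col=9) -> (row=7, col=8) -> (row=6, col=8) -> (row=5, col=8) -> (row=5, col=7) -> (row=4, col=7) -> (row=3, col=7)

Answer: Shortest path length: 6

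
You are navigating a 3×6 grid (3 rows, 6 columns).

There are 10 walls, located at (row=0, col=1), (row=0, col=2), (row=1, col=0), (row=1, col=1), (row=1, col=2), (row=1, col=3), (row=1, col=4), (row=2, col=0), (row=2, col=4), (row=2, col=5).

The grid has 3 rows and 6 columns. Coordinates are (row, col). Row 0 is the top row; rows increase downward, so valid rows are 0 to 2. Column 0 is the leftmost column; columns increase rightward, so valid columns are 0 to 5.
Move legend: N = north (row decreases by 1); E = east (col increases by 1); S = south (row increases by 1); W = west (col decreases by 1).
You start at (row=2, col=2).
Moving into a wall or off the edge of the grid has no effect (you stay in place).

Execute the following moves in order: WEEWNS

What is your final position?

Start: (row=2, col=2)
  W (west): (row=2, col=2) -> (row=2, col=1)
  E (east): (row=2, col=1) -> (row=2, col=2)
  E (east): (row=2, col=2) -> (row=2, col=3)
  W (west): (row=2, col=3) -> (row=2, col=2)
  N (north): blocked, stay at (row=2, col=2)
  S (south): blocked, stay at (row=2, col=2)
Final: (row=2, col=2)

Answer: Final position: (row=2, col=2)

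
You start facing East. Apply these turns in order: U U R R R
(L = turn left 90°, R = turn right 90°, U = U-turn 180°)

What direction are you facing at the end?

Start: East
  U (U-turn (180°)) -> West
  U (U-turn (180°)) -> East
  R (right (90° clockwise)) -> South
  R (right (90° clockwise)) -> West
  R (right (90° clockwise)) -> North
Final: North

Answer: Final heading: North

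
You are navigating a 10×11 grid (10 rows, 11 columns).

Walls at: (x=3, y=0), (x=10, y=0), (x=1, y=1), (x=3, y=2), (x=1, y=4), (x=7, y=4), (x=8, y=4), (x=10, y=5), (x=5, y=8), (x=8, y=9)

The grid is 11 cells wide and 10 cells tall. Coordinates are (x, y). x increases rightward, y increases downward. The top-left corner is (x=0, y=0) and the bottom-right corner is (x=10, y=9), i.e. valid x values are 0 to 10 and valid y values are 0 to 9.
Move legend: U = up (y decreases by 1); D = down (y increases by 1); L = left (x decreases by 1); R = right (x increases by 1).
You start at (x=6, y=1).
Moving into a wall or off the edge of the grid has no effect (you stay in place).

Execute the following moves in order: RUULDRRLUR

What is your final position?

Start: (x=6, y=1)
  R (right): (x=6, y=1) -> (x=7, y=1)
  U (up): (x=7, y=1) -> (x=7, y=0)
  U (up): blocked, stay at (x=7, y=0)
  L (left): (x=7, y=0) -> (x=6, y=0)
  D (down): (x=6, y=0) -> (x=6, y=1)
  R (right): (x=6, y=1) -> (x=7, y=1)
  R (right): (x=7, y=1) -> (x=8, y=1)
  L (left): (x=8, y=1) -> (x=7, y=1)
  U (up): (x=7, y=1) -> (x=7, y=0)
  R (right): (x=7, y=0) -> (x=8, y=0)
Final: (x=8, y=0)

Answer: Final position: (x=8, y=0)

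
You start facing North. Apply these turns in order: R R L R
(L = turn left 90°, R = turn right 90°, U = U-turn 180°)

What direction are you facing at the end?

Answer: Final heading: South

Derivation:
Start: North
  R (right (90° clockwise)) -> East
  R (right (90° clockwise)) -> South
  L (left (90° counter-clockwise)) -> East
  R (right (90° clockwise)) -> South
Final: South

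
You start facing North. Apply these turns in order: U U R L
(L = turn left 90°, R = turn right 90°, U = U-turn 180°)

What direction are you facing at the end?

Answer: Final heading: North

Derivation:
Start: North
  U (U-turn (180°)) -> South
  U (U-turn (180°)) -> North
  R (right (90° clockwise)) -> East
  L (left (90° counter-clockwise)) -> North
Final: North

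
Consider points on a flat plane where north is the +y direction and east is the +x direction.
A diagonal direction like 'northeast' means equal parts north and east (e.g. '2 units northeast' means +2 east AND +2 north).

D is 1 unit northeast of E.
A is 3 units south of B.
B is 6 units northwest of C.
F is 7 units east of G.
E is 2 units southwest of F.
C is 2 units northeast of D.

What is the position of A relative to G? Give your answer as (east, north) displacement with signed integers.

Answer: A is at (east=2, north=4) relative to G.

Derivation:
Place G at the origin (east=0, north=0).
  F is 7 units east of G: delta (east=+7, north=+0); F at (east=7, north=0).
  E is 2 units southwest of F: delta (east=-2, north=-2); E at (east=5, north=-2).
  D is 1 unit northeast of E: delta (east=+1, north=+1); D at (east=6, north=-1).
  C is 2 units northeast of D: delta (east=+2, north=+2); C at (east=8, north=1).
  B is 6 units northwest of C: delta (east=-6, north=+6); B at (east=2, north=7).
  A is 3 units south of B: delta (east=+0, north=-3); A at (east=2, north=4).
Therefore A relative to G: (east=2, north=4).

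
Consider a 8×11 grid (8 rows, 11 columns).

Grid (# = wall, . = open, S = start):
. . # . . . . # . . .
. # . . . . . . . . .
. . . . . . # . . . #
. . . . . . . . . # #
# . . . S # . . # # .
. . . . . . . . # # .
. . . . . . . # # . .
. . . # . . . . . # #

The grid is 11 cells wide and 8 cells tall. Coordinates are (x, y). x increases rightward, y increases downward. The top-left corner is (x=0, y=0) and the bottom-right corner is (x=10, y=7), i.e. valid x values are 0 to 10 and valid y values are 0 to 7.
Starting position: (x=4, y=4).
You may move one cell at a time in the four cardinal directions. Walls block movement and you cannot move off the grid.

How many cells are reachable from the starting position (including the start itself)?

BFS flood-fill from (x=4, y=4):
  Distance 0: (x=4, y=4)
  Distance 1: (x=4, y=3), (x=3, y=4), (x=4, y=5)
  Distance 2: (x=4, y=2), (x=3, y=3), (x=5, y=3), (x=2, y=4), (x=3, y=5), (x=5, y=5), (x=4, y=6)
  Distance 3: (x=4, y=1), (x=3, y=2), (x=5, y=2), (x=2, y=3), (x=6, y=3), (x=1, y=4), (x=2, y=5), (x=6, y=5), (x=3, y=6), (x=5, y=6), (x=4, y=7)
  Distance 4: (x=4, y=0), (x=3, y=1), (x=5, y=1), (x=2, y=2), (x=1, y=3), (x=7, y=3), (x=6, y=4), (x=1, y=5), (x=7, y=5), (x=2, y=6), (x=6, y=6), (x=5, y=7)
  Distance 5: (x=3, y=0), (x=5, y=0), (x=2, y=1), (x=6, y=1), (x=1, y=2), (x=7, y=2), (x=0, y=3), (x=8, y=3), (x=7, y=4), (x=0, y=5), (x=1, y=6), (x=2, y=7), (x=6, y=7)
  Distance 6: (x=6, y=0), (x=7, y=1), (x=0, y=2), (x=8, y=2), (x=0, y=6), (x=1, y=7), (x=7, y=7)
  Distance 7: (x=0, y=1), (x=8, y=1), (x=9, y=2), (x=0, y=7), (x=8, y=7)
  Distance 8: (x=0, y=0), (x=8, y=0), (x=9, y=1)
  Distance 9: (x=1, y=0), (x=9, y=0), (x=10, y=1)
  Distance 10: (x=10, y=0)
Total reachable: 66 (grid has 70 open cells total)

Answer: Reachable cells: 66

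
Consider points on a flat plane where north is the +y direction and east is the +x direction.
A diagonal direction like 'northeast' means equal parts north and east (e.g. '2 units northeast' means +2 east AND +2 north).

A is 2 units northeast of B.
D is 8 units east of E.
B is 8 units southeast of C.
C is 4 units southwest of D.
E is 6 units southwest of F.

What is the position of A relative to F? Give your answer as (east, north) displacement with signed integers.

Place F at the origin (east=0, north=0).
  E is 6 units southwest of F: delta (east=-6, north=-6); E at (east=-6, north=-6).
  D is 8 units east of E: delta (east=+8, north=+0); D at (east=2, north=-6).
  C is 4 units southwest of D: delta (east=-4, north=-4); C at (east=-2, north=-10).
  B is 8 units southeast of C: delta (east=+8, north=-8); B at (east=6, north=-18).
  A is 2 units northeast of B: delta (east=+2, north=+2); A at (east=8, north=-16).
Therefore A relative to F: (east=8, north=-16).

Answer: A is at (east=8, north=-16) relative to F.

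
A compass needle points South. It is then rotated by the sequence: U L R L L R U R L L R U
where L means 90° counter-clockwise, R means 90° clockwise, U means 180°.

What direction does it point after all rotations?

Start: South
  U (U-turn (180°)) -> North
  L (left (90° counter-clockwise)) -> West
  R (right (90° clockwise)) -> North
  L (left (90° counter-clockwise)) -> West
  L (left (90° counter-clockwise)) -> South
  R (right (90° clockwise)) -> West
  U (U-turn (180°)) -> East
  R (right (90° clockwise)) -> South
  L (left (90° counter-clockwise)) -> East
  L (left (90° counter-clockwise)) -> North
  R (right (90° clockwise)) -> East
  U (U-turn (180°)) -> West
Final: West

Answer: Final heading: West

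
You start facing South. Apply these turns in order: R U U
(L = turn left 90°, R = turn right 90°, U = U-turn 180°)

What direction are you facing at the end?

Start: South
  R (right (90° clockwise)) -> West
  U (U-turn (180°)) -> East
  U (U-turn (180°)) -> West
Final: West

Answer: Final heading: West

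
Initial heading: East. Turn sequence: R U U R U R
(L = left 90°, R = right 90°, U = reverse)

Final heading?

Start: East
  R (right (90° clockwise)) -> South
  U (U-turn (180°)) -> North
  U (U-turn (180°)) -> South
  R (right (90° clockwise)) -> West
  U (U-turn (180°)) -> East
  R (right (90° clockwise)) -> South
Final: South

Answer: Final heading: South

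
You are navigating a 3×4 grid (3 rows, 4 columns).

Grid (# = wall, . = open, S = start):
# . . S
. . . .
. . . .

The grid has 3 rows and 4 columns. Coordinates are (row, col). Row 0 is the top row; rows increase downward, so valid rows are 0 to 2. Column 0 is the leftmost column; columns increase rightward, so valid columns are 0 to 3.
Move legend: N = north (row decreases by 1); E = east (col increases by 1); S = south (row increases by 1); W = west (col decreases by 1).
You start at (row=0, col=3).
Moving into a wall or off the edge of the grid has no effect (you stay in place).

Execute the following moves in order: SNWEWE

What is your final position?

Answer: Final position: (row=0, col=3)

Derivation:
Start: (row=0, col=3)
  S (south): (row=0, col=3) -> (row=1, col=3)
  N (north): (row=1, col=3) -> (row=0, col=3)
  W (west): (row=0, col=3) -> (row=0, col=2)
  E (east): (row=0, col=2) -> (row=0, col=3)
  W (west): (row=0, col=3) -> (row=0, col=2)
  E (east): (row=0, col=2) -> (row=0, col=3)
Final: (row=0, col=3)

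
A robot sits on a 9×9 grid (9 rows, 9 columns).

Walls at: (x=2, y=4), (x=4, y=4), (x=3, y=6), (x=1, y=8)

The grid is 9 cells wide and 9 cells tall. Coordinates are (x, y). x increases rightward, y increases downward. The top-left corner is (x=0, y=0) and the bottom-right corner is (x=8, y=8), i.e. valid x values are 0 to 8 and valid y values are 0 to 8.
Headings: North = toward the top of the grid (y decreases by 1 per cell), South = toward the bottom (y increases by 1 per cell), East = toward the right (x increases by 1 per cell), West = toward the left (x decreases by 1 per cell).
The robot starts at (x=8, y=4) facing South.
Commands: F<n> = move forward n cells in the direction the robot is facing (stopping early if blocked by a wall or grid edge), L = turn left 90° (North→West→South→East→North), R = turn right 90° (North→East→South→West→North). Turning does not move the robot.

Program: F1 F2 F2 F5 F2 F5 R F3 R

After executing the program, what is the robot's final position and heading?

Start: (x=8, y=4), facing South
  F1: move forward 1, now at (x=8, y=5)
  F2: move forward 2, now at (x=8, y=7)
  F2: move forward 1/2 (blocked), now at (x=8, y=8)
  F5: move forward 0/5 (blocked), now at (x=8, y=8)
  F2: move forward 0/2 (blocked), now at (x=8, y=8)
  F5: move forward 0/5 (blocked), now at (x=8, y=8)
  R: turn right, now facing West
  F3: move forward 3, now at (x=5, y=8)
  R: turn right, now facing North
Final: (x=5, y=8), facing North

Answer: Final position: (x=5, y=8), facing North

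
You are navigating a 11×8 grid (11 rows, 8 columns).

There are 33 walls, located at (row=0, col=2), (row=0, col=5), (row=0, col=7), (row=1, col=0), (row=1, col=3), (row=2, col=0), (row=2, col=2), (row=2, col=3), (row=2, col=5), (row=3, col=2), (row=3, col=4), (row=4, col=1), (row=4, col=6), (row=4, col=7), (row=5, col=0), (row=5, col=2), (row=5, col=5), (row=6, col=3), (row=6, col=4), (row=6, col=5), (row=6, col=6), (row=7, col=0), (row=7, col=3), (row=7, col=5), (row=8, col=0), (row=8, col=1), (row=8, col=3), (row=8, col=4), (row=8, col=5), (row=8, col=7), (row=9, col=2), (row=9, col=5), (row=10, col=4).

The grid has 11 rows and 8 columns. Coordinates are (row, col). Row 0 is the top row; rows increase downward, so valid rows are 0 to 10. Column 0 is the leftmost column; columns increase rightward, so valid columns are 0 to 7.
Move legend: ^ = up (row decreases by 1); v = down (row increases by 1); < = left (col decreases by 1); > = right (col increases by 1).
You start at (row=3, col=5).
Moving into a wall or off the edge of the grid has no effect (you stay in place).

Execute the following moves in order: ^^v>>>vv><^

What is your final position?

Start: (row=3, col=5)
  ^ (up): blocked, stay at (row=3, col=5)
  ^ (up): blocked, stay at (row=3, col=5)
  v (down): (row=3, col=5) -> (row=4, col=5)
  [×3]> (right): blocked, stay at (row=4, col=5)
  v (down): blocked, stay at (row=4, col=5)
  v (down): blocked, stay at (row=4, col=5)
  > (right): blocked, stay at (row=4, col=5)
  < (left): (row=4, col=5) -> (row=4, col=4)
  ^ (up): blocked, stay at (row=4, col=4)
Final: (row=4, col=4)

Answer: Final position: (row=4, col=4)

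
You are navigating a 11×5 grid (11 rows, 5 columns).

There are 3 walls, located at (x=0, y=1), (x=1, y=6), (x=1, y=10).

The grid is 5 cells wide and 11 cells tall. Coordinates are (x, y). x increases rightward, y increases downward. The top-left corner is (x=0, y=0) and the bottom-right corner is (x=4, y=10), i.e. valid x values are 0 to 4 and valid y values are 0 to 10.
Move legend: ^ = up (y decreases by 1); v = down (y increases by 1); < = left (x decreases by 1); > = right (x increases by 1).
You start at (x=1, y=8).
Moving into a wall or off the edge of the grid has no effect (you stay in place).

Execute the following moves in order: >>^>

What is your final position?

Start: (x=1, y=8)
  > (right): (x=1, y=8) -> (x=2, y=8)
  > (right): (x=2, y=8) -> (x=3, y=8)
  ^ (up): (x=3, y=8) -> (x=3, y=7)
  > (right): (x=3, y=7) -> (x=4, y=7)
Final: (x=4, y=7)

Answer: Final position: (x=4, y=7)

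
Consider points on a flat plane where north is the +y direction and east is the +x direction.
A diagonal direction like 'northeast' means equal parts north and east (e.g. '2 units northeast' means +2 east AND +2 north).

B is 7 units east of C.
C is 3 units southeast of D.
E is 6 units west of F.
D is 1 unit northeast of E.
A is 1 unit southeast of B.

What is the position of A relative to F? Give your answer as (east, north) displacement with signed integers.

Answer: A is at (east=6, north=-3) relative to F.

Derivation:
Place F at the origin (east=0, north=0).
  E is 6 units west of F: delta (east=-6, north=+0); E at (east=-6, north=0).
  D is 1 unit northeast of E: delta (east=+1, north=+1); D at (east=-5, north=1).
  C is 3 units southeast of D: delta (east=+3, north=-3); C at (east=-2, north=-2).
  B is 7 units east of C: delta (east=+7, north=+0); B at (east=5, north=-2).
  A is 1 unit southeast of B: delta (east=+1, north=-1); A at (east=6, north=-3).
Therefore A relative to F: (east=6, north=-3).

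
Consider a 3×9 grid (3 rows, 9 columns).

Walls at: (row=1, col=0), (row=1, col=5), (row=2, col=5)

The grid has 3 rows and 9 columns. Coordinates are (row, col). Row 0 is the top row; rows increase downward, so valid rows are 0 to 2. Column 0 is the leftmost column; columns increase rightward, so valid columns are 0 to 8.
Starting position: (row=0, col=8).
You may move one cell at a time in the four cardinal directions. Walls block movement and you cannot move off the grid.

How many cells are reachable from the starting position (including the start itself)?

BFS flood-fill from (row=0, col=8):
  Distance 0: (row=0, col=8)
  Distance 1: (row=0, col=7), (row=1, col=8)
  Distance 2: (row=0, col=6), (row=1, col=7), (row=2, col=8)
  Distance 3: (row=0, col=5), (row=1, col=6), (row=2, col=7)
  Distance 4: (row=0, col=4), (row=2, col=6)
  Distance 5: (row=0, col=3), (row=1, col=4)
  Distance 6: (row=0, col=2), (row=1, col=3), (row=2, col=4)
  Distance 7: (row=0, col=1), (row=1, col=2), (row=2, col=3)
  Distance 8: (row=0, col=0), (row=1, col=1), (row=2, col=2)
  Distance 9: (row=2, col=1)
  Distance 10: (row=2, col=0)
Total reachable: 24 (grid has 24 open cells total)

Answer: Reachable cells: 24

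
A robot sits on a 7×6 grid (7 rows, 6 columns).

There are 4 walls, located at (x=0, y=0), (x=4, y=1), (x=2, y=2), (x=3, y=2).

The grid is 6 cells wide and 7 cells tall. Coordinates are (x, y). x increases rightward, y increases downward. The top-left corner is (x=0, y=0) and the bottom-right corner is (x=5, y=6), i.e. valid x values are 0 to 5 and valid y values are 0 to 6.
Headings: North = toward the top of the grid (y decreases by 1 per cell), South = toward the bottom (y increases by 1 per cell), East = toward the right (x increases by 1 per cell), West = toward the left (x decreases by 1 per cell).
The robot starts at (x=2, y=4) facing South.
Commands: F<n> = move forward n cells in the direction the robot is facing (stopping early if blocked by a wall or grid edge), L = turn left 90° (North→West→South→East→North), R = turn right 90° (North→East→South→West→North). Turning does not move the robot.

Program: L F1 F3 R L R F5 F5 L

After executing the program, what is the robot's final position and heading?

Start: (x=2, y=4), facing South
  L: turn left, now facing East
  F1: move forward 1, now at (x=3, y=4)
  F3: move forward 2/3 (blocked), now at (x=5, y=4)
  R: turn right, now facing South
  L: turn left, now facing East
  R: turn right, now facing South
  F5: move forward 2/5 (blocked), now at (x=5, y=6)
  F5: move forward 0/5 (blocked), now at (x=5, y=6)
  L: turn left, now facing East
Final: (x=5, y=6), facing East

Answer: Final position: (x=5, y=6), facing East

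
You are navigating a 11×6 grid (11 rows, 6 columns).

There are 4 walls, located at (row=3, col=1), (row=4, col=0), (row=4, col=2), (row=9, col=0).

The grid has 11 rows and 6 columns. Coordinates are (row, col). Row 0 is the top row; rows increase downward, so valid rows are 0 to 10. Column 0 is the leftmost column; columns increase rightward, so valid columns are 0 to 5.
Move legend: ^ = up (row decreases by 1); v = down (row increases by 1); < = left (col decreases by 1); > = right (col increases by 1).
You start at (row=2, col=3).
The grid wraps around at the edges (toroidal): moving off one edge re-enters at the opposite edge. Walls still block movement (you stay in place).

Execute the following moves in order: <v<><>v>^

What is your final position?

Start: (row=2, col=3)
  < (left): (row=2, col=3) -> (row=2, col=2)
  v (down): (row=2, col=2) -> (row=3, col=2)
  < (left): blocked, stay at (row=3, col=2)
  > (right): (row=3, col=2) -> (row=3, col=3)
  < (left): (row=3, col=3) -> (row=3, col=2)
  > (right): (row=3, col=2) -> (row=3, col=3)
  v (down): (row=3, col=3) -> (row=4, col=3)
  > (right): (row=4, col=3) -> (row=4, col=4)
  ^ (up): (row=4, col=4) -> (row=3, col=4)
Final: (row=3, col=4)

Answer: Final position: (row=3, col=4)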